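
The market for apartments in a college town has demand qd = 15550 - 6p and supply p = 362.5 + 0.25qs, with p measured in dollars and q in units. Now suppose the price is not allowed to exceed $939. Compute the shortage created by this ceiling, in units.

Rearranging supply gives qs = 4p - 1450. Equilibrium: 15550 - 6p = 4p - 1450, so 17000 = 10p and p* = 1700, q* = 5350.
The ceiling of 939 is below the equilibrium price 1700, so it binds.
At p = 939: qd = 15550 - 6·939 = 9916 and qs = 4·939 - 1450 = 2306.
Shortage = qd - qs = 9916 - 2306 = 7610.

7610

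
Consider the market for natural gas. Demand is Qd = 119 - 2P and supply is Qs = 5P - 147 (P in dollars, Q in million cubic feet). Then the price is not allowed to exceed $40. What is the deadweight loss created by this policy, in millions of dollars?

0

Setting quantity demanded equal to quantity supplied, 119 - 2P = 5P - 147, gives P* = 38 and Q* = 43.
Since 40 is above P* = 38, the ceiling does not bind and the free-market outcome prevails.
Since the control does not bind, no trades are prevented and deadweight loss is zero.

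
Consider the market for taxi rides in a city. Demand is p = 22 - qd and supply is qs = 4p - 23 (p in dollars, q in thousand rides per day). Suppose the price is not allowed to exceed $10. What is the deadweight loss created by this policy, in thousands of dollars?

Rearranging demand gives qd = 22 - p. Without the control the market clears where 22 - p = 4p - 23, i.e. p* = 9 and q* = 13.
The ceiling of 10 is above the equilibrium price 9, so it is not binding; the market clears at p* = 9, q* = 13.
Since the control does not bind, no trades are prevented and deadweight loss is zero.

0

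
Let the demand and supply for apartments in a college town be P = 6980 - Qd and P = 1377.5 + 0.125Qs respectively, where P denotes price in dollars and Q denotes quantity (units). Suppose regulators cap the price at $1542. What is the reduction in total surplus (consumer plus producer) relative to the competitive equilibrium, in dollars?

Rearranging demand gives Qd = 6980 - P; rearranging supply gives Qs = 8P - 11020. Without the control the market clears where 6980 - P = 8P - 11020, i.e. P* = 2000 and Q* = 4980.
The ceiling of 1542 is below the equilibrium price 2000, so it binds.
At P = 1542: Qd = 6980 - 1542 = 5438 and Qs = 8·1542 - 11020 = 1316.
Quantity traded falls to 1316. At Q = 1316 the demand price is 6980 - 1316 = 5664 and the supply price is (11020 + 1316)/8 = 1542.
Deadweight loss = ½ · (5664 - 1542) · (4980 - 1316) = ½ · 4122 · 3664 = 7551504.

7551504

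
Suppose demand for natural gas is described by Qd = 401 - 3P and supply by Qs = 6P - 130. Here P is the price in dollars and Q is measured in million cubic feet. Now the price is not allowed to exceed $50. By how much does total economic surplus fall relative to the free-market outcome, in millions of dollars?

Without the control the market clears where 401 - 3P = 6P - 130, i.e. P* = 59 and Q* = 224.
The ceiling of 50 is below the equilibrium price 59, so it binds.
At P = 50: Qd = 401 - 3·50 = 251 and Qs = 6·50 - 130 = 170.
Quantity traded falls to 170. At Q = 170 the demand price is (401 - 170)/3 = 77 and the supply price is (130 + 170)/6 = 50.
Deadweight loss = ½ · (77 - 50) · (224 - 170) = ½ · 27 · 54 = 729.

729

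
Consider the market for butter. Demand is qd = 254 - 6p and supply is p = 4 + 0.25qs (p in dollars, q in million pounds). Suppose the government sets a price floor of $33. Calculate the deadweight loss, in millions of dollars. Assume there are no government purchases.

270

Rearranging supply gives qs = 4p - 16. Equilibrium: 254 - 6p = 4p - 16, so 270 = 10p and p* = 27, q* = 92.
Because the floor (33) lies above the market-clearing price, it is binding.
At p = 33: qd = 254 - 6·33 = 56 and qs = 4·33 - 16 = 116.
Quantity traded falls to 56. At q = 56 the demand price is (254 - 56)/6 = 33 and the supply price is (16 + 56)/4 = 18.
Deadweight loss = ½ · (33 - 18) · (92 - 56) = ½ · 15 · 36 = 270.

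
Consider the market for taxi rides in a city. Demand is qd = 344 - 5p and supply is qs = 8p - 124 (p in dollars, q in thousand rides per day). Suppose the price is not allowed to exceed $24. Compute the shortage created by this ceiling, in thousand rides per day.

Setting quantity demanded equal to quantity supplied, 344 - 5p = 8p - 124, gives p* = 36 and q* = 164.
The ceiling of 24 is below the equilibrium price 36, so it binds.
At p = 24: qd = 344 - 5·24 = 224 and qs = 8·24 - 124 = 68.
Shortage = qd - qs = 224 - 68 = 156.

156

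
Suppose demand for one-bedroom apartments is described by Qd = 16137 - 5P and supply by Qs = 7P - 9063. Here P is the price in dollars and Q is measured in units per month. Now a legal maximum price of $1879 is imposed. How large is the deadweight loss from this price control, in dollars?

In a free market, 16137 - 5P = 7P - 9063 gives the equilibrium P* = 2100, Q* = 5637.
Because the ceiling (1879) lies below the market-clearing price, it is binding.
At P = 1879: Qd = 16137 - 5·1879 = 6742 and Qs = 7·1879 - 9063 = 4090.
Quantity traded falls to 4090. At Q = 4090 the demand price is (16137 - 4090)/5 = 2409.4 and the supply price is (9063 + 4090)/7 = 1879.
Deadweight loss = ½ · (2409.4 - 1879) · (5637 - 4090) = ½ · 530.4 · 1547 = 410264.4.

410264.4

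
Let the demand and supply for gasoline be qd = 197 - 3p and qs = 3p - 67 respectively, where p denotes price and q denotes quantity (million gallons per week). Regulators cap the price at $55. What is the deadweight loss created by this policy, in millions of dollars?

0

Setting quantity demanded equal to quantity supplied, 197 - 3p = 3p - 67, gives p* = 44 and q* = 65.
The ceiling of 55 is above the equilibrium price 44, so it is not binding; the market clears at p* = 44, q* = 65.
Since the control does not bind, no trades are prevented and deadweight loss is zero.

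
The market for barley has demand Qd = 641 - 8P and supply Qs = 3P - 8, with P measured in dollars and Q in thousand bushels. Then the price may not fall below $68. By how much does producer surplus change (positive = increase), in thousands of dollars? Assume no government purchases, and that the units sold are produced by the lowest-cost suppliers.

9

Setting quantity demanded equal to quantity supplied, 641 - 8P = 3P - 8, gives P* = 59 and Q* = 169.
Since 68 > 59, the floor is binding.
At P = 68: Qd = 641 - 8·68 = 97 and Qs = 3·68 - 8 = 196.
Producer surplus without the control is ½ · (59 - 8/3) · 169 = 28561/6.
With the floor, 97 units are sold at 68. The supply price at Q = 97 is 35, so PS = ½ · [(68 - 8/3) + (68 - 35)] · 97 = 28615/6.
Change in producer surplus = 28615/6 - 28561/6 = 9.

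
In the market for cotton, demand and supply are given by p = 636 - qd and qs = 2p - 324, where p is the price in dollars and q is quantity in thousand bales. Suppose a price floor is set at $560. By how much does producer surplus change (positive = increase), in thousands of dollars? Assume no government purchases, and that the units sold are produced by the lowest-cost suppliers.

Rearranging demand gives qd = 636 - p. Without the control the market clears where 636 - p = 2p - 324, i.e. p* = 320 and q* = 316.
Because the floor (560) lies above the market-clearing price, it is binding.
At p = 560: qd = 636 - 560 = 76 and qs = 2·560 - 324 = 796.
Producer surplus without the control is ½ · (320 - 162) · 316 = 24964.
With the floor, 76 units are sold at 560. The supply price at q = 76 is 200, so PS = ½ · [(560 - 162) + (560 - 200)] · 76 = 28804.
Change in producer surplus = 28804 - 24964 = 3840.

3840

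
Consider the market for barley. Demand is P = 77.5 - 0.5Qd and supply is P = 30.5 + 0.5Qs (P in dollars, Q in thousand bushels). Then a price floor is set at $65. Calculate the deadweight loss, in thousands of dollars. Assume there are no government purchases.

Rearranging demand gives Qd = 155 - 2P; rearranging supply gives Qs = 2P - 61. Equilibrium: 155 - 2P = 2P - 61, so 216 = 4P and P* = 54, Q* = 47.
Since 65 > 54, the floor is binding.
At P = 65: Qd = 155 - 2·65 = 25 and Qs = 2·65 - 61 = 69.
Quantity traded falls to 25. At Q = 25 the demand price is (155 - 25)/2 = 65 and the supply price is (61 + 25)/2 = 43.
Deadweight loss = ½ · (65 - 43) · (47 - 25) = ½ · 22 · 22 = 242.

242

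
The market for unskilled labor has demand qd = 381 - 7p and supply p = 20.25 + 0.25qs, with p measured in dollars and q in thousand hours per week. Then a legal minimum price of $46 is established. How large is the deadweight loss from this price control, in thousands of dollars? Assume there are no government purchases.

154

Rearranging supply gives qs = 4p - 81. Equilibrium: 381 - 7p = 4p - 81, so 462 = 11p and p* = 42, q* = 87.
Since 46 > 42, the floor is binding.
At p = 46: qd = 381 - 7·46 = 59 and qs = 4·46 - 81 = 103.
Quantity traded falls to 59. At q = 59 the demand price is (381 - 59)/7 = 46 and the supply price is (81 + 59)/4 = 35.
Deadweight loss = ½ · (46 - 35) · (87 - 59) = ½ · 11 · 28 = 154.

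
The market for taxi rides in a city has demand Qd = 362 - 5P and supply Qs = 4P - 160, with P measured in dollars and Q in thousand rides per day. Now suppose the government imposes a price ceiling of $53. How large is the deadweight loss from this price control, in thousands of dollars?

Equilibrium: 362 - 5P = 4P - 160, so 522 = 9P and P* = 58, Q* = 72.
Because the ceiling (53) lies below the market-clearing price, it is binding.
At P = 53: Qd = 362 - 5·53 = 97 and Qs = 4·53 - 160 = 52.
Quantity traded falls to 52. At Q = 52 the demand price is (362 - 52)/5 = 62 and the supply price is (160 + 52)/4 = 53.
Deadweight loss = ½ · (62 - 53) · (72 - 52) = ½ · 9 · 20 = 90.

90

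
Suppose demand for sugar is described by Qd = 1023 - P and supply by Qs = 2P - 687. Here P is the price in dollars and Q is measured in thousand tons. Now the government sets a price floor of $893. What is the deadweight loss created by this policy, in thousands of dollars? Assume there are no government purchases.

In a free market, 1023 - P = 2P - 687 gives the equilibrium P* = 570, Q* = 453.
The floor of 893 is above the equilibrium price 570, so it binds.
At P = 893: Qd = 1023 - 893 = 130 and Qs = 2·893 - 687 = 1099.
Quantity traded falls to 130. At Q = 130 the demand price is 1023 - 130 = 893 and the supply price is (687 + 130)/2 = 408.5.
Deadweight loss = ½ · (893 - 408.5) · (453 - 130) = ½ · 484.5 · 323 = 78246.75.

78246.75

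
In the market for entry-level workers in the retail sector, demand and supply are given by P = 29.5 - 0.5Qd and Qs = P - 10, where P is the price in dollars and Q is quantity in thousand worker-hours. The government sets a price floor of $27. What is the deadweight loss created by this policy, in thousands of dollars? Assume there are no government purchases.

Rearranging demand gives Qd = 59 - 2P. Setting quantity demanded equal to quantity supplied, 59 - 2P = P - 10, gives P* = 23 and Q* = 13.
Since 27 > 23, the floor is binding.
At P = 27: Qd = 59 - 2·27 = 5 and Qs = 27 - 10 = 17.
Quantity traded falls to 5. At Q = 5 the demand price is (59 - 5)/2 = 27 and the supply price is 10 + 5 = 15.
Deadweight loss = ½ · (27 - 15) · (13 - 5) = ½ · 12 · 8 = 48.

48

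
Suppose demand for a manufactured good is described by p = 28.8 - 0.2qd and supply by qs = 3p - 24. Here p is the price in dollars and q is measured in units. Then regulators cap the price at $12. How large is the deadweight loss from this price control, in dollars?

Rearranging demand gives qd = 144 - 5p. Equilibrium: 144 - 5p = 3p - 24, so 168 = 8p and p* = 21, q* = 39.
Since 12 < 21, the ceiling is binding.
At p = 12: qd = 144 - 5·12 = 84 and qs = 3·12 - 24 = 12.
Quantity traded falls to 12. At q = 12 the demand price is (144 - 12)/5 = 26.4 and the supply price is (24 + 12)/3 = 12.
Deadweight loss = ½ · (26.4 - 12) · (39 - 12) = ½ · 14.4 · 27 = 194.4.

194.4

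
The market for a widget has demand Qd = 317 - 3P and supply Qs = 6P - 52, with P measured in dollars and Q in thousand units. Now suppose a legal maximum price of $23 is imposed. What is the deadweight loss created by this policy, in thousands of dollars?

2916

Setting quantity demanded equal to quantity supplied, 317 - 3P = 6P - 52, gives P* = 41 and Q* = 194.
The ceiling of 23 is below the equilibrium price 41, so it binds.
At P = 23: Qd = 317 - 3·23 = 248 and Qs = 6·23 - 52 = 86.
Quantity traded falls to 86. At Q = 86 the demand price is (317 - 86)/3 = 77 and the supply price is (52 + 86)/6 = 23.
Deadweight loss = ½ · (77 - 23) · (194 - 86) = ½ · 54 · 108 = 2916.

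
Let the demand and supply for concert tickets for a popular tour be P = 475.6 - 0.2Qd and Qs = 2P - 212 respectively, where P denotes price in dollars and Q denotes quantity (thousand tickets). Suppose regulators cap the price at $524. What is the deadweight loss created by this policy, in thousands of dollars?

0

Rearranging demand gives Qd = 2378 - 5P. Equilibrium: 2378 - 5P = 2P - 212, so 2590 = 7P and P* = 370, Q* = 528.
Since 524 is above P* = 370, the ceiling does not bind and the free-market outcome prevails.
Since the control does not bind, no trades are prevented and deadweight loss is zero.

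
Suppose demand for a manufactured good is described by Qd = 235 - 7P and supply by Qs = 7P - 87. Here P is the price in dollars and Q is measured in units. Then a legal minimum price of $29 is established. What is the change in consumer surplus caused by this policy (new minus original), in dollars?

-318

Setting quantity demanded equal to quantity supplied, 235 - 7P = 7P - 87, gives P* = 23 and Q* = 74.
Since 29 > 23, the floor is binding.
At P = 29: Qd = 235 - 7·29 = 32 and Qs = 7·29 - 87 = 116.
Consumer surplus without the control is ½ · (235/7 - 23) · 74 = 2738/7.
With the floor, consumers buy 32 units at 29, so CS = ½ · (235/7 - 29) · 32 = 512/7.
Change in consumer surplus = 512/7 - 2738/7 = -318.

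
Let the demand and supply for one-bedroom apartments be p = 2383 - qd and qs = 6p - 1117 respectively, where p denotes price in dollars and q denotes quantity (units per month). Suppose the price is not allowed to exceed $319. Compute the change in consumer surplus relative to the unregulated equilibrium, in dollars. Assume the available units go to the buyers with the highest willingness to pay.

-445441

Rearranging demand gives qd = 2383 - p. In a free market, 2383 - p = 6p - 1117 gives the equilibrium p* = 500, q* = 1883.
The ceiling of 319 is below the equilibrium price 500, so it binds.
At p = 319: qd = 2383 - 319 = 2064 and qs = 6·319 - 1117 = 797.
Consumer surplus without the control is ½ · (2383 - 500) · 1883 = 1772844.5.
With the ceiling, 797 units are sold at 319 (assume they go to the highest-value buyers). The demand price at q = 797 is 1586, so CS = ½ · [(2383 - 319) + (1586 - 319)] · 797 = 1327403.5.
Change in consumer surplus = 1327403.5 - 1772844.5 = -445441.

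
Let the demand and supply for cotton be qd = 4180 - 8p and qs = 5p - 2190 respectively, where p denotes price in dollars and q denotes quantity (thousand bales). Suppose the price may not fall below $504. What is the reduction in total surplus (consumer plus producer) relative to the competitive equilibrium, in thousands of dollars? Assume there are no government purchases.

In a free market, 4180 - 8p = 5p - 2190 gives the equilibrium p* = 490, q* = 260.
Since 504 > 490, the floor is binding.
At p = 504: qd = 4180 - 8·504 = 148 and qs = 5·504 - 2190 = 330.
Quantity traded falls to 148. At q = 148 the demand price is (4180 - 148)/8 = 504 and the supply price is (2190 + 148)/5 = 467.6.
Deadweight loss = ½ · (504 - 467.6) · (260 - 148) = ½ · 36.4 · 112 = 2038.4.

2038.4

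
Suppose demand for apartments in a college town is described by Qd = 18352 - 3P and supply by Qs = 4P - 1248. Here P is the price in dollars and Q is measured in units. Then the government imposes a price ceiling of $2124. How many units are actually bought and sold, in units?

7248

Without the control the market clears where 18352 - 3P = 4P - 1248, i.e. P* = 2800 and Q* = 9952.
Because the ceiling (2124) lies below the market-clearing price, it is binding.
At P = 2124: Qd = 18352 - 3·2124 = 11980 and Qs = 4·2124 - 1248 = 7248.
The quantity actually transacted is the short side, supply: 7248.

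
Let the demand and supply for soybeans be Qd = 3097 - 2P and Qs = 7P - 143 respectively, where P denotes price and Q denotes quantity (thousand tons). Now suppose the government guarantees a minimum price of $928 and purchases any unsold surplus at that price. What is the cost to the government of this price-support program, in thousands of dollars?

Without the control the market clears where 3097 - 2P = 7P - 143, i.e. P* = 360 and Q* = 2377.
The floor of 928 is above the equilibrium price 360, so it binds.
At P = 928: Qd = 3097 - 2·928 = 1241 and Qs = 7·928 - 143 = 6353.
Surplus = Qs - Qd = 5112.
Government expenditure = surplus × support price = 5112 × 928 = 4743936.

4743936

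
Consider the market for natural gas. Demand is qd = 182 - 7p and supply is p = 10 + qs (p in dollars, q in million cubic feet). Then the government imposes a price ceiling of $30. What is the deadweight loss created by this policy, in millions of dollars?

Rearranging supply gives qs = p - 10. In a free market, 182 - 7p = p - 10 gives the equilibrium p* = 24, q* = 14.
Since 30 is above p* = 24, the ceiling does not bind and the free-market outcome prevails.
Since the control does not bind, no trades are prevented and deadweight loss is zero.

0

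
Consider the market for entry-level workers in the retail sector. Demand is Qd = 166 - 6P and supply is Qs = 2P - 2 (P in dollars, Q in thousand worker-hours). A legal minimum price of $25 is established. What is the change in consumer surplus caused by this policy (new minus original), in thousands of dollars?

Without the control the market clears where 166 - 6P = 2P - 2, i.e. P* = 21 and Q* = 40.
Because the floor (25) lies above the market-clearing price, it is binding.
At P = 25: Qd = 166 - 6·25 = 16 and Qs = 2·25 - 2 = 48.
Consumer surplus without the control is ½ · (83/3 - 21) · 40 = 400/3.
With the floor, consumers buy 16 units at 25, so CS = ½ · (83/3 - 25) · 16 = 64/3.
Change in consumer surplus = 64/3 - 400/3 = -112.

-112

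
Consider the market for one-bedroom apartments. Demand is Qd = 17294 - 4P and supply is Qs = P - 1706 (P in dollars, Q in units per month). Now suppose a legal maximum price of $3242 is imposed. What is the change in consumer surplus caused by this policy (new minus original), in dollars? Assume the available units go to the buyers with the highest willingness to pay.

Without the control the market clears where 17294 - 4P = P - 1706, i.e. P* = 3800 and Q* = 2094.
The ceiling of 3242 is below the equilibrium price 3800, so it binds.
At P = 3242: Qd = 17294 - 4·3242 = 4326 and Qs = 3242 - 1706 = 1536.
Consumer surplus without the control is ½ · (4323.5 - 3800) · 2094 = 548104.5.
With the ceiling, 1536 units are sold at 3242 (assume they go to the highest-value buyers). The demand price at Q = 1536 is 3939.5, so CS = ½ · [(4323.5 - 3242) + (3939.5 - 3242)] · 1536 = 1366272.
Change in consumer surplus = 1366272 - 548104.5 = 818167.5.

818167.5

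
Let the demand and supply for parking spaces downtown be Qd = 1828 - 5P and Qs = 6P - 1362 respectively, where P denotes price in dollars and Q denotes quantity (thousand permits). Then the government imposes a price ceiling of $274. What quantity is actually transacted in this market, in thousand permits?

282

Equilibrium: 1828 - 5P = 6P - 1362, so 3190 = 11P and P* = 290, Q* = 378.
Because the ceiling (274) lies below the market-clearing price, it is binding.
At P = 274: Qd = 1828 - 5·274 = 458 and Qs = 6·274 - 1362 = 282.
The quantity actually transacted is the short side, supply: 282.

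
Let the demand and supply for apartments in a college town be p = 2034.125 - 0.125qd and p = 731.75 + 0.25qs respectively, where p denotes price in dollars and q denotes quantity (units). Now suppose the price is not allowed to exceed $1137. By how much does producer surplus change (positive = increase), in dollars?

Rearranging demand gives qd = 16273 - 8p; rearranging supply gives qs = 4p - 2927. In a free market, 16273 - 8p = 4p - 2927 gives the equilibrium p* = 1600, q* = 3473.
The ceiling of 1137 is below the equilibrium price 1600, so it binds.
At p = 1137: qd = 16273 - 8·1137 = 7177 and qs = 4·1137 - 2927 = 1621.
Producer surplus without the control is ½ · (1600 - 731.75) · 3473 = 1507716.125.
With the ceiling, producers sell 1621 units at 1137, so PS = ½ · (1137 - 731.75) · 1621 = 328455.125.
Change in producer surplus = 328455.125 - 1507716.125 = -1179261.

-1179261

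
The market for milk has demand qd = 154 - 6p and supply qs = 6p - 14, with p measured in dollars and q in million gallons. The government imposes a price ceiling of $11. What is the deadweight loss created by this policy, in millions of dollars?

54

Equilibrium: 154 - 6p = 6p - 14, so 168 = 12p and p* = 14, q* = 70.
The ceiling of 11 is below the equilibrium price 14, so it binds.
At p = 11: qd = 154 - 6·11 = 88 and qs = 6·11 - 14 = 52.
Quantity traded falls to 52. At q = 52 the demand price is (154 - 52)/6 = 17 and the supply price is (14 + 52)/6 = 11.
Deadweight loss = ½ · (17 - 11) · (70 - 52) = ½ · 6 · 18 = 54.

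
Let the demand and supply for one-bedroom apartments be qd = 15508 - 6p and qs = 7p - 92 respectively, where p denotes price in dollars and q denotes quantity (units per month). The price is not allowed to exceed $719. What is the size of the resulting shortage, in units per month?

6253

Setting quantity demanded equal to quantity supplied, 15508 - 6p = 7p - 92, gives p* = 1200 and q* = 8308.
Since 719 < 1200, the ceiling is binding.
At p = 719: qd = 15508 - 6·719 = 11194 and qs = 7·719 - 92 = 4941.
Shortage = qd - qs = 11194 - 4941 = 6253.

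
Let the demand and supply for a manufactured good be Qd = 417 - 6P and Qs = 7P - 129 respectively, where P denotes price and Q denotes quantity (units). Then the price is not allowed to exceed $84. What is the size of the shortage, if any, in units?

Without the control the market clears where 417 - 6P = 7P - 129, i.e. P* = 42 and Q* = 165.
The ceiling of 84 is above the equilibrium price 42, so it is not binding; the market clears at P* = 42, Q* = 165.
Since the control does not bind, there is no shortage.

0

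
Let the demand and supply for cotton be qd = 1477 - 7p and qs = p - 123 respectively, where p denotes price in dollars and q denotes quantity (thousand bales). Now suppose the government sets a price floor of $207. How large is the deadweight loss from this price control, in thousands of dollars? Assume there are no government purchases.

1372

Equilibrium: 1477 - 7p = p - 123, so 1600 = 8p and p* = 200, q* = 77.
The floor of 207 is above the equilibrium price 200, so it binds.
At p = 207: qd = 1477 - 7·207 = 28 and qs = 207 - 123 = 84.
Quantity traded falls to 28. At q = 28 the demand price is (1477 - 28)/7 = 207 and the supply price is 123 + 28 = 151.
Deadweight loss = ½ · (207 - 151) · (77 - 28) = ½ · 56 · 49 = 1372.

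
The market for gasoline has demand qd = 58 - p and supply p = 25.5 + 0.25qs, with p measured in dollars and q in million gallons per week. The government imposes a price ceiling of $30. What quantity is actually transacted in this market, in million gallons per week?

Rearranging supply gives qs = 4p - 102. Equilibrium: 58 - p = 4p - 102, so 160 = 5p and p* = 32, q* = 26.
Because the ceiling (30) lies below the market-clearing price, it is binding.
At p = 30: qd = 58 - 30 = 28 and qs = 4·30 - 102 = 18.
The quantity actually transacted is the short side, supply: 18.

18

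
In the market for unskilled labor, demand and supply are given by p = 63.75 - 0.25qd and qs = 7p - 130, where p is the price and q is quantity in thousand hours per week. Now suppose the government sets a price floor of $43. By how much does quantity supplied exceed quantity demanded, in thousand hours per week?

Rearranging demand gives qd = 255 - 4p. Setting quantity demanded equal to quantity supplied, 255 - 4p = 7p - 130, gives p* = 35 and q* = 115.
Since 43 > 35, the floor is binding.
At p = 43: qd = 255 - 4·43 = 83 and qs = 7·43 - 130 = 171.
Surplus = qs - qd = 171 - 83 = 88.

88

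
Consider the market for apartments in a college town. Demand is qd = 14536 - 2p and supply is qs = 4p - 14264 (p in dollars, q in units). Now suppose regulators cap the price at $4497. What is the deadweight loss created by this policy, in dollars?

550854

Setting quantity demanded equal to quantity supplied, 14536 - 2p = 4p - 14264, gives p* = 4800 and q* = 4936.
Because the ceiling (4497) lies below the market-clearing price, it is binding.
At p = 4497: qd = 14536 - 2·4497 = 5542 and qs = 4·4497 - 14264 = 3724.
Quantity traded falls to 3724. At q = 3724 the demand price is (14536 - 3724)/2 = 5406 and the supply price is (14264 + 3724)/4 = 4497.
Deadweight loss = ½ · (5406 - 4497) · (4936 - 3724) = ½ · 909 · 1212 = 550854.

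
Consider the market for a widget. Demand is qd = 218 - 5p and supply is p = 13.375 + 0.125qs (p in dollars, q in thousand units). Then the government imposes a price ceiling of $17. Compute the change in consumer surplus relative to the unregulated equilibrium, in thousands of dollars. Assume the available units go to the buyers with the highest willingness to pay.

Rearranging supply gives qs = 8p - 107. In a free market, 218 - 5p = 8p - 107 gives the equilibrium p* = 25, q* = 93.
The ceiling of 17 is below the equilibrium price 25, so it binds.
At p = 17: qd = 218 - 5·17 = 133 and qs = 8·17 - 107 = 29.
Consumer surplus without the control is ½ · (43.6 - 25) · 93 = 864.9.
With the ceiling, 29 units are sold at 17 (assume they go to the highest-value buyers). The demand price at q = 29 is 37.8, so CS = ½ · [(43.6 - 17) + (37.8 - 17)] · 29 = 687.3.
Change in consumer surplus = 687.3 - 864.9 = -177.6.

-177.6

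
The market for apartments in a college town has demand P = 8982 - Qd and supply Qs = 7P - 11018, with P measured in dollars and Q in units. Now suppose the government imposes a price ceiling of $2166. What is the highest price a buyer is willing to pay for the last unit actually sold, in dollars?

Rearranging demand gives Qd = 8982 - P. Without the control the market clears where 8982 - P = 7P - 11018, i.e. P* = 2500 and Q* = 6482.
Since 2166 < 2500, the ceiling is binding.
At P = 2166: Qd = 8982 - 2166 = 6816 and Qs = 7·2166 - 11018 = 4144.
Only 4144 units reach the market. On the demand curve, the marginal buyer's willingness to pay at Q = 4144 is (8982 - 4144) = 4838.

4838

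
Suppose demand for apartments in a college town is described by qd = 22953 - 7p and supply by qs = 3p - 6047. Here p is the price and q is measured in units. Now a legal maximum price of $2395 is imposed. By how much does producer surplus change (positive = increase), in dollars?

-957227.5

Setting quantity demanded equal to quantity supplied, 22953 - 7p = 3p - 6047, gives p* = 2900 and q* = 2653.
Since 2395 < 2900, the ceiling is binding.
At p = 2395: qd = 22953 - 7·2395 = 6188 and qs = 3·2395 - 6047 = 1138.
Producer surplus without the control is ½ · (2900 - 6047/3) · 2653 = 7038409/6.
With the ceiling, producers sell 1138 units at 2395, so PS = ½ · (2395 - 6047/3) · 1138 = 647522/3.
Change in producer surplus = 647522/3 - 7038409/6 = -957227.5.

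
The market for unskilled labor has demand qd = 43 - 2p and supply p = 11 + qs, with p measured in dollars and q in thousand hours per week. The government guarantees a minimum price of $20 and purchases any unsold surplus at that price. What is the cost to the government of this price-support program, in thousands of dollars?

Rearranging supply gives qs = p - 11. In a free market, 43 - 2p = p - 11 gives the equilibrium p* = 18, q* = 7.
Since 20 > 18, the floor is binding.
At p = 20: qd = 43 - 2·20 = 3 and qs = 20 - 11 = 9.
Surplus = qs - qd = 6.
Government expenditure = surplus × support price = 6 × 20 = 120.

120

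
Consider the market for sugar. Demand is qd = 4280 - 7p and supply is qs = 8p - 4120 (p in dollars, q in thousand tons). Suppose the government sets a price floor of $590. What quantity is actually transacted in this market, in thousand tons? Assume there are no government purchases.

150

Setting quantity demanded equal to quantity supplied, 4280 - 7p = 8p - 4120, gives p* = 560 and q* = 360.
The floor of 590 is above the equilibrium price 560, so it binds.
At p = 590: qd = 4280 - 7·590 = 150 and qs = 8·590 - 4120 = 600.
The quantity actually transacted is the short side, demand: 150.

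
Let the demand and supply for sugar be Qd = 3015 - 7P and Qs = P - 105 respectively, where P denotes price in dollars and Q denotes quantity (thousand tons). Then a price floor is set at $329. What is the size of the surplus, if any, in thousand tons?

Equilibrium: 3015 - 7P = P - 105, so 3120 = 8P and P* = 390, Q* = 285.
Since 329 is below P* = 390, the floor does not bind and the free-market outcome prevails.
Since the control does not bind, there is no surplus.

0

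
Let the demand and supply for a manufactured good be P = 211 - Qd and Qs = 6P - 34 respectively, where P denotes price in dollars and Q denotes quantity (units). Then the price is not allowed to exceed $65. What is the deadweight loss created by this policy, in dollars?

0

Rearranging demand gives Qd = 211 - P. In a free market, 211 - P = 6P - 34 gives the equilibrium P* = 35, Q* = 176.
Since 65 is above P* = 35, the ceiling does not bind and the free-market outcome prevails.
Since the control does not bind, no trades are prevented and deadweight loss is zero.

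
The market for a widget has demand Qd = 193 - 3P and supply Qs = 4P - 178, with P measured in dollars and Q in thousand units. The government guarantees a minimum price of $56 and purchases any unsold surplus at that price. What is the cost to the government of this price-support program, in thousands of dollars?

In a free market, 193 - 3P = 4P - 178 gives the equilibrium P* = 53, Q* = 34.
The floor of 56 is above the equilibrium price 53, so it binds.
At P = 56: Qd = 193 - 3·56 = 25 and Qs = 4·56 - 178 = 46.
Surplus = Qs - Qd = 21.
Government expenditure = surplus × support price = 21 × 56 = 1176.

1176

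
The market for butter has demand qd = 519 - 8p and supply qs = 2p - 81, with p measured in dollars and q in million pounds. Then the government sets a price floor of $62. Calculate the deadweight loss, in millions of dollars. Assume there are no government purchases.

In a free market, 519 - 8p = 2p - 81 gives the equilibrium p* = 60, q* = 39.
Because the floor (62) lies above the market-clearing price, it is binding.
At p = 62: qd = 519 - 8·62 = 23 and qs = 2·62 - 81 = 43.
Quantity traded falls to 23. At q = 23 the demand price is (519 - 23)/8 = 62 and the supply price is (81 + 23)/2 = 52.
Deadweight loss = ½ · (62 - 52) · (39 - 23) = ½ · 10 · 16 = 80.

80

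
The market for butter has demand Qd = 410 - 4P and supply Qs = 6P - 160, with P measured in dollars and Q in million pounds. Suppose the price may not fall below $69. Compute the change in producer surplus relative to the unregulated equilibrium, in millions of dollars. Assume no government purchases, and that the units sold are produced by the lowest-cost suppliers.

Equilibrium: 410 - 4P = 6P - 160, so 570 = 10P and P* = 57, Q* = 182.
Because the floor (69) lies above the market-clearing price, it is binding.
At P = 69: Qd = 410 - 4·69 = 134 and Qs = 6·69 - 160 = 254.
Producer surplus without the control is ½ · (57 - 80/3) · 182 = 8281/3.
With the floor, 134 units are sold at 69. The supply price at Q = 134 is 49, so PS = ½ · [(69 - 80/3) + (69 - 49)] · 134 = 12529/3.
Change in producer surplus = 12529/3 - 8281/3 = 1416.

1416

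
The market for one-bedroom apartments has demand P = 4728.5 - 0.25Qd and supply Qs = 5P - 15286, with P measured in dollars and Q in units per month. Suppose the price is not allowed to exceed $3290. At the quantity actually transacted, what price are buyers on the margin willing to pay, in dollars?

4437.5

Rearranging demand gives Qd = 18914 - 4P. Without the control the market clears where 18914 - 4P = 5P - 15286, i.e. P* = 3800 and Q* = 3714.
Since 3290 < 3800, the ceiling is binding.
At P = 3290: Qd = 18914 - 4·3290 = 5754 and Qs = 5·3290 - 15286 = 1164.
Only 1164 units reach the market. On the demand curve, the marginal buyer's willingness to pay at Q = 1164 is (18914 - 1164)/4 = 4437.5.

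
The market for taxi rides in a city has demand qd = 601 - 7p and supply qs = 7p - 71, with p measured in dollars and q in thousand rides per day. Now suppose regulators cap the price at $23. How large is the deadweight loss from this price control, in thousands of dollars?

Equilibrium: 601 - 7p = 7p - 71, so 672 = 14p and p* = 48, q* = 265.
Since 23 < 48, the ceiling is binding.
At p = 23: qd = 601 - 7·23 = 440 and qs = 7·23 - 71 = 90.
Quantity traded falls to 90. At q = 90 the demand price is (601 - 90)/7 = 73 and the supply price is (71 + 90)/7 = 23.
Deadweight loss = ½ · (73 - 23) · (265 - 90) = ½ · 50 · 175 = 4375.

4375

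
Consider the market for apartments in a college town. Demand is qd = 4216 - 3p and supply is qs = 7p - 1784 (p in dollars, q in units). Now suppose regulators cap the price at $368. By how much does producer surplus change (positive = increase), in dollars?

Setting quantity demanded equal to quantity supplied, 4216 - 3p = 7p - 1784, gives p* = 600 and q* = 2416.
Since 368 < 600, the ceiling is binding.
At p = 368: qd = 4216 - 3·368 = 3112 and qs = 7·368 - 1784 = 792.
Producer surplus without the control is ½ · (600 - 1784/7) · 2416 = 2918528/7.
With the ceiling, producers sell 792 units at 368, so PS = ½ · (368 - 1784/7) · 792 = 313632/7.
Change in producer surplus = 313632/7 - 2918528/7 = -372128.

-372128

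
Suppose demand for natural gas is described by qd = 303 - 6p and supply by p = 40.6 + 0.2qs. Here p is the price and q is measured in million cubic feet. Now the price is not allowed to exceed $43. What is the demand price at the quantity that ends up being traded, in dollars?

48.5

Rearranging supply gives qs = 5p - 203. Without the control the market clears where 303 - 6p = 5p - 203, i.e. p* = 46 and q* = 27.
Since 43 < 46, the ceiling is binding.
At p = 43: qd = 303 - 6·43 = 45 and qs = 5·43 - 203 = 12.
Only 12 units reach the market. On the demand curve, the marginal buyer's willingness to pay at q = 12 is (303 - 12)/6 = 48.5.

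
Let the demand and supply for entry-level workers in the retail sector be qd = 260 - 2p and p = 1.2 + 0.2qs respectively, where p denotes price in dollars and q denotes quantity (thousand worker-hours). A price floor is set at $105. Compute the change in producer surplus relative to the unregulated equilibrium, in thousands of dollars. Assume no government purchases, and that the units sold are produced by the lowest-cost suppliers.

1554.4

Rearranging supply gives qs = 5p - 6. Setting quantity demanded equal to quantity supplied, 260 - 2p = 5p - 6, gives p* = 38 and q* = 184.
Because the floor (105) lies above the market-clearing price, it is binding.
At p = 105: qd = 260 - 2·105 = 50 and qs = 5·105 - 6 = 519.
Producer surplus without the control is ½ · (38 - 1.2) · 184 = 3385.6.
With the floor, 50 units are sold at 105. The supply price at q = 50 is 11.2, so PS = ½ · [(105 - 1.2) + (105 - 11.2)] · 50 = 4940.
Change in producer surplus = 4940 - 3385.6 = 1554.4.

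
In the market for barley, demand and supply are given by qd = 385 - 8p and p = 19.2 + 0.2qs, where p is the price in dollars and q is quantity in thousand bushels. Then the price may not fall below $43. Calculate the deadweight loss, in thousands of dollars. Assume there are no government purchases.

Rearranging supply gives qs = 5p - 96. Setting quantity demanded equal to quantity supplied, 385 - 8p = 5p - 96, gives p* = 37 and q* = 89.
Since 43 > 37, the floor is binding.
At p = 43: qd = 385 - 8·43 = 41 and qs = 5·43 - 96 = 119.
Quantity traded falls to 41. At q = 41 the demand price is (385 - 41)/8 = 43 and the supply price is (96 + 41)/5 = 27.4.
Deadweight loss = ½ · (43 - 27.4) · (89 - 41) = ½ · 15.6 · 48 = 374.4.

374.4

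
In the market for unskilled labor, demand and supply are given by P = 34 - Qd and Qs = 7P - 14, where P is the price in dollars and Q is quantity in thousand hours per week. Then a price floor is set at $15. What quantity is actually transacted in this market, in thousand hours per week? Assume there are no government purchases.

Rearranging demand gives Qd = 34 - P. In a free market, 34 - P = 7P - 14 gives the equilibrium P* = 6, Q* = 28.
Since 15 > 6, the floor is binding.
At P = 15: Qd = 34 - 15 = 19 and Qs = 7·15 - 14 = 91.
The quantity actually transacted is the short side, demand: 19.

19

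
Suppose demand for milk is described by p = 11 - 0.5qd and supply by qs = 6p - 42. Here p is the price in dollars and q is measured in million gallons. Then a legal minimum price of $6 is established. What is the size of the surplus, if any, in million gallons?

0

Rearranging demand gives qd = 22 - 2p. Setting quantity demanded equal to quantity supplied, 22 - 2p = 6p - 42, gives p* = 8 and q* = 6.
The floor of 6 is below the equilibrium price 8, so it is not binding; the market clears at p* = 8, q* = 6.
Since the control does not bind, there is no surplus.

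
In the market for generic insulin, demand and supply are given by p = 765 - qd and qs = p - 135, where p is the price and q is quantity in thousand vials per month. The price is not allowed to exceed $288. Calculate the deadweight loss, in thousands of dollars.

26244

Rearranging demand gives qd = 765 - p. Equilibrium: 765 - p = p - 135, so 900 = 2p and p* = 450, q* = 315.
Because the ceiling (288) lies below the market-clearing price, it is binding.
At p = 288: qd = 765 - 288 = 477 and qs = 288 - 135 = 153.
Quantity traded falls to 153. At q = 153 the demand price is 765 - 153 = 612 and the supply price is 135 + 153 = 288.
Deadweight loss = ½ · (612 - 288) · (315 - 153) = ½ · 324 · 162 = 26244.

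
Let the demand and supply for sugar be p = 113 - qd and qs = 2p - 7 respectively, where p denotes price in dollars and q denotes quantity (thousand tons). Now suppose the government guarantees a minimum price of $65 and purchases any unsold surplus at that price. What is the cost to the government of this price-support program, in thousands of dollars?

4875

Rearranging demand gives qd = 113 - p. In a free market, 113 - p = 2p - 7 gives the equilibrium p* = 40, q* = 73.
Because the floor (65) lies above the market-clearing price, it is binding.
At p = 65: qd = 113 - 65 = 48 and qs = 2·65 - 7 = 123.
Surplus = qs - qd = 75.
Government expenditure = surplus × support price = 75 × 65 = 4875.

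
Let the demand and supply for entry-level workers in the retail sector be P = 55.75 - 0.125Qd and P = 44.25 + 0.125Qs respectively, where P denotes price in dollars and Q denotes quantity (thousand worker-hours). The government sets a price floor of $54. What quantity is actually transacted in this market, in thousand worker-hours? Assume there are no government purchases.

Rearranging demand gives Qd = 446 - 8P; rearranging supply gives Qs = 8P - 354. In a free market, 446 - 8P = 8P - 354 gives the equilibrium P* = 50, Q* = 46.
Because the floor (54) lies above the market-clearing price, it is binding.
At P = 54: Qd = 446 - 8·54 = 14 and Qs = 8·54 - 354 = 78.
The quantity actually transacted is the short side, demand: 14.

14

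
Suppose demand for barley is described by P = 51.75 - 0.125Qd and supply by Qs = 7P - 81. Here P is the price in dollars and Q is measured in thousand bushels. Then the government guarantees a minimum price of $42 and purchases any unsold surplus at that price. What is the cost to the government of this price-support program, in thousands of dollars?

5670

Rearranging demand gives Qd = 414 - 8P. Without the control the market clears where 414 - 8P = 7P - 81, i.e. P* = 33 and Q* = 150.
The floor of 42 is above the equilibrium price 33, so it binds.
At P = 42: Qd = 414 - 8·42 = 78 and Qs = 7·42 - 81 = 213.
Surplus = Qs - Qd = 135.
Government expenditure = surplus × support price = 135 × 42 = 5670.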